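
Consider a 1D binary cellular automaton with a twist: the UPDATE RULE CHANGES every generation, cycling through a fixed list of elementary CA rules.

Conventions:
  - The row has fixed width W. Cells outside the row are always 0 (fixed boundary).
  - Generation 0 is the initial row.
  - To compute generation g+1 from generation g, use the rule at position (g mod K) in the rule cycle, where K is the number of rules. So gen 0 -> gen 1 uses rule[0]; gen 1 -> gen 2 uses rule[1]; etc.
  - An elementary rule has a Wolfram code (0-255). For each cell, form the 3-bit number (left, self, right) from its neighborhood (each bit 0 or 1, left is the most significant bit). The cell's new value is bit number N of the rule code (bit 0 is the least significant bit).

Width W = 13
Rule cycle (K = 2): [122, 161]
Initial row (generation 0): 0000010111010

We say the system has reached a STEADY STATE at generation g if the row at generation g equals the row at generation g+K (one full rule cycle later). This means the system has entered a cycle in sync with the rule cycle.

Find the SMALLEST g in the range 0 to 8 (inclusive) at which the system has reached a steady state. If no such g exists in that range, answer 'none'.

Answer: 4

Derivation:
Gen 0: 0000010111010
Gen 1 (rule 122): 0000101101101
Gen 2 (rule 161): 1110010010010
Gen 3 (rule 122): 1011101101101
Gen 4 (rule 161): 0101010010010
Gen 5 (rule 122): 1010101101101
Gen 6 (rule 161): 0101010010010
Gen 7 (rule 122): 1010101101101
Gen 8 (rule 161): 0101010010010
Gen 9 (rule 122): 1010101101101
Gen 10 (rule 161): 0101010010010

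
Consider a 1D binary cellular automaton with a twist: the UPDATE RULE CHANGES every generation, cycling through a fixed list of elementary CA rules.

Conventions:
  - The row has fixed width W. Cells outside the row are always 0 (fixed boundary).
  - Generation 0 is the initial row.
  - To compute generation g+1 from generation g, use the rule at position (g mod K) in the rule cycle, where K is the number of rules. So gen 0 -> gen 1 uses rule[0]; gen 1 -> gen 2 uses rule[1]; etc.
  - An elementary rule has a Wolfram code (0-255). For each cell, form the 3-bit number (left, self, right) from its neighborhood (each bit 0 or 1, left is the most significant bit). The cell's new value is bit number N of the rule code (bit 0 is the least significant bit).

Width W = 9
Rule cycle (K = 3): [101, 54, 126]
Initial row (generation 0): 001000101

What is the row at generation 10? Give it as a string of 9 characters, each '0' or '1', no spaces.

Gen 0: 001000101
Gen 1 (rule 101): 101010111
Gen 2 (rule 54): 111111000
Gen 3 (rule 126): 100001100
Gen 4 (rule 101): 101100101
Gen 5 (rule 54): 110011111
Gen 6 (rule 126): 111110001
Gen 7 (rule 101): 000010101
Gen 8 (rule 54): 000111111
Gen 9 (rule 126): 001100001
Gen 10 (rule 101): 100101101

Answer: 100101101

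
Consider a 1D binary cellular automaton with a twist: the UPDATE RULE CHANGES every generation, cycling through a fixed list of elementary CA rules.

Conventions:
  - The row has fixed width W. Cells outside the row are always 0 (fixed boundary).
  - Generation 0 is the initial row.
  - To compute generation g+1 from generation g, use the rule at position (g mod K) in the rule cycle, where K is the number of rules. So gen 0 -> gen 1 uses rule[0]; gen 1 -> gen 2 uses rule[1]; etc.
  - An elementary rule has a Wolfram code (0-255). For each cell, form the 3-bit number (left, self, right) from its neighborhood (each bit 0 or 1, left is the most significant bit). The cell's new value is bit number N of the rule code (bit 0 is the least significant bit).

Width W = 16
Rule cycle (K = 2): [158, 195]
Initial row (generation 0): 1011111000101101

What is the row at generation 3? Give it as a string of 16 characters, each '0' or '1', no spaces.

Answer: 0011101001110111

Derivation:
Gen 0: 1011111000101101
Gen 1 (rule 158): 1011110101101001
Gen 2 (rule 195): 0001110000100010
Gen 3 (rule 158): 0011101001110111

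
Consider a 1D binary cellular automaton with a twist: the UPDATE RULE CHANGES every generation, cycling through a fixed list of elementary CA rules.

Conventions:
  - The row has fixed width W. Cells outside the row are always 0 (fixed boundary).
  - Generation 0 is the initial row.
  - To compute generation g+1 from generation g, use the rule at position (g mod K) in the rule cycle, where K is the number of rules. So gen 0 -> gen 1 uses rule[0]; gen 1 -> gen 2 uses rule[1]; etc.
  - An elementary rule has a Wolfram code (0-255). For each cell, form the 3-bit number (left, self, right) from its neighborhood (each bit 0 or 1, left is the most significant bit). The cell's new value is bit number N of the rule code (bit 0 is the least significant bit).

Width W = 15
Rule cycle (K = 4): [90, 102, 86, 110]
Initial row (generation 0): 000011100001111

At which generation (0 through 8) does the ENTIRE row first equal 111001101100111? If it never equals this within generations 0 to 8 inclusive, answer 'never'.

Gen 0: 000011100001111
Gen 1 (rule 90): 000110110011001
Gen 2 (rule 102): 001011010101011
Gen 3 (rule 86): 011001010101001
Gen 4 (rule 110): 111011111111011
Gen 5 (rule 90): 101010000001011
Gen 6 (rule 102): 111110000011101
Gen 7 (rule 86): 000011000100101
Gen 8 (rule 110): 000111001101111

Answer: never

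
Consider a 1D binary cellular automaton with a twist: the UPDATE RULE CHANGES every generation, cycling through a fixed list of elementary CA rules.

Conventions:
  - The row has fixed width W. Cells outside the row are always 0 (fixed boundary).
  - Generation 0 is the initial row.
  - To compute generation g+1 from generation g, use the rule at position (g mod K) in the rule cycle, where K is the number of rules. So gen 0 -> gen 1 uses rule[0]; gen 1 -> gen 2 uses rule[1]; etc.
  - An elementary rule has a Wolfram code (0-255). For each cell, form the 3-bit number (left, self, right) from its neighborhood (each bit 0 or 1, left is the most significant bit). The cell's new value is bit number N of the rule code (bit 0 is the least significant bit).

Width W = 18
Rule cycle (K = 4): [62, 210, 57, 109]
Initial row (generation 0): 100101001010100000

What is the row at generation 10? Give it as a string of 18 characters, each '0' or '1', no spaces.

Answer: 011111110101111001

Derivation:
Gen 0: 100101001010100000
Gen 1 (rule 62): 111111111111110000
Gen 2 (rule 210): 011111111111111000
Gen 3 (rule 57): 010000000000000111
Gen 4 (rule 109): 010111111111110101
Gen 5 (rule 62): 111100000000001111
Gen 6 (rule 210): 011110000000010111
Gen 7 (rule 57): 010001111111001100
Gen 8 (rule 109): 010101000001001101
Gen 9 (rule 62): 111111100011111011
Gen 10 (rule 210): 011111110101111001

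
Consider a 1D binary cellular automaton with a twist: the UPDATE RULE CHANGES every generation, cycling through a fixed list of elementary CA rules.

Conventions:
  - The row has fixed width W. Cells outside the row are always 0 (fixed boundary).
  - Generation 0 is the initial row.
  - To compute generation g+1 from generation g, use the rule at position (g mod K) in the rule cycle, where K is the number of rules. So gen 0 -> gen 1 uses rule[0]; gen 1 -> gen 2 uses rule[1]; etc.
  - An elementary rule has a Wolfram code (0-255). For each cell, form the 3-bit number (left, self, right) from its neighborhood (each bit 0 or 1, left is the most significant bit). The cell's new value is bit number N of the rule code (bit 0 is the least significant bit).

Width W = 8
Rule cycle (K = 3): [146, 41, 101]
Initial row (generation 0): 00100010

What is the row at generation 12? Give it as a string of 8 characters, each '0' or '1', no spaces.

Gen 0: 00100010
Gen 1 (rule 146): 01010101
Gen 2 (rule 41): 00101010
Gen 3 (rule 101): 10111110
Gen 4 (rule 146): 00011101
Gen 5 (rule 41): 11010010
Gen 6 (rule 101): 01110010
Gen 7 (rule 146): 10101101
Gen 8 (rule 41): 01011010
Gen 9 (rule 101): 01101110
Gen 10 (rule 146): 10000101
Gen 11 (rule 41): 00110010
Gen 12 (rule 101): 10010010

Answer: 10010010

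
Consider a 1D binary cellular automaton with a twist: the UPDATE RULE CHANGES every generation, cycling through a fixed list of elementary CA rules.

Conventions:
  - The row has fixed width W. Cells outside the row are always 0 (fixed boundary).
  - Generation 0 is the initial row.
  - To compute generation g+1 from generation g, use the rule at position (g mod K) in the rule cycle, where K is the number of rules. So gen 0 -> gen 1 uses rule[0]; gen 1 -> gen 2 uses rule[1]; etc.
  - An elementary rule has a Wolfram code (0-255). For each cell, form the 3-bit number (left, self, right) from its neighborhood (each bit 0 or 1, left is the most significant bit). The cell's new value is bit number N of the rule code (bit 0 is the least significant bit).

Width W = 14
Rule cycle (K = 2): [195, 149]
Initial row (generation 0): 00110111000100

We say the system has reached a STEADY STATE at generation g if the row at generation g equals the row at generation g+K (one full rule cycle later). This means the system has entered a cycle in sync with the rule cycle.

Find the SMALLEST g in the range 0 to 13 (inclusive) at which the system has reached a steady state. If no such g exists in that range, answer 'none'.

Answer: none

Derivation:
Gen 0: 00110111000100
Gen 1 (rule 195): 11010011011001
Gen 2 (rule 149): 00011000000101
Gen 3 (rule 195): 11101011111000
Gen 4 (rule 149): 01001001110111
Gen 5 (rule 195): 10010010110011
Gen 6 (rule 149): 11011010001000
Gen 7 (rule 195): 01001000110011
Gen 8 (rule 149): 01101110001000
Gen 9 (rule 195): 10100110110011
Gen 10 (rule 149): 10110000001000
Gen 11 (rule 195): 00010111110011
Gen 12 (rule 149): 11010011101000
Gen 13 (rule 195): 01000101100011
Gen 14 (rule 149): 01110100011000
Gen 15 (rule 195): 10110001101011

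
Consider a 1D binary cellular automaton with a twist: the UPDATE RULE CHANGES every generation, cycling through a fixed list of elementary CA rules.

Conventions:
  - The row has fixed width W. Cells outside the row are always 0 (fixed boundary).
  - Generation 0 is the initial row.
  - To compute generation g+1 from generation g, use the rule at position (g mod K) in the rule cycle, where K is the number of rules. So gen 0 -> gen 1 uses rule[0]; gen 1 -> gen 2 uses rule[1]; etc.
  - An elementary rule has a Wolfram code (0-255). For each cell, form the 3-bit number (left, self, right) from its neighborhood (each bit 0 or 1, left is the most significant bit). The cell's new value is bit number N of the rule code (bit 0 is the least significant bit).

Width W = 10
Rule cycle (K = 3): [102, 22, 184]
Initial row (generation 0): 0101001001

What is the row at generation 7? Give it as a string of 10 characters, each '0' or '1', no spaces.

Answer: 0000000000

Derivation:
Gen 0: 0101001001
Gen 1 (rule 102): 1111011011
Gen 2 (rule 22): 0000000000
Gen 3 (rule 184): 0000000000
Gen 4 (rule 102): 0000000000
Gen 5 (rule 22): 0000000000
Gen 6 (rule 184): 0000000000
Gen 7 (rule 102): 0000000000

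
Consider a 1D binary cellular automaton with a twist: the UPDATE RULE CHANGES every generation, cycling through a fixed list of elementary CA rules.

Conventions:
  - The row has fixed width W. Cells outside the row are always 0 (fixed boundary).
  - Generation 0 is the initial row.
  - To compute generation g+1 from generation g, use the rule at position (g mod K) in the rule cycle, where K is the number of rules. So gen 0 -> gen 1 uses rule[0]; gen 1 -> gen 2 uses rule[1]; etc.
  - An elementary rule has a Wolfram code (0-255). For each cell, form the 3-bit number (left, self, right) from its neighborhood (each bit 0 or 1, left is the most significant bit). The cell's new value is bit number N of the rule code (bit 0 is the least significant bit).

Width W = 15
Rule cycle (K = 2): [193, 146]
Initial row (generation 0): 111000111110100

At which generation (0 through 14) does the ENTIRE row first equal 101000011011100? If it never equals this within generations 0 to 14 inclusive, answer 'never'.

Gen 0: 111000111110100
Gen 1 (rule 193): 011010011110001
Gen 2 (rule 146): 100001101101010
Gen 3 (rule 193): 001100100100000
Gen 4 (rule 146): 010011011010000
Gen 5 (rule 193): 000001001000111
Gen 6 (rule 146): 000010110101010
Gen 7 (rule 193): 111000010000000
Gen 8 (rule 146): 010100101000000
Gen 9 (rule 193): 000000000011111
Gen 10 (rule 146): 000000000101110
Gen 11 (rule 193): 111111110000110
Gen 12 (rule 146): 011111101001001
Gen 13 (rule 193): 001111100000000
Gen 14 (rule 146): 010111010000000

Answer: never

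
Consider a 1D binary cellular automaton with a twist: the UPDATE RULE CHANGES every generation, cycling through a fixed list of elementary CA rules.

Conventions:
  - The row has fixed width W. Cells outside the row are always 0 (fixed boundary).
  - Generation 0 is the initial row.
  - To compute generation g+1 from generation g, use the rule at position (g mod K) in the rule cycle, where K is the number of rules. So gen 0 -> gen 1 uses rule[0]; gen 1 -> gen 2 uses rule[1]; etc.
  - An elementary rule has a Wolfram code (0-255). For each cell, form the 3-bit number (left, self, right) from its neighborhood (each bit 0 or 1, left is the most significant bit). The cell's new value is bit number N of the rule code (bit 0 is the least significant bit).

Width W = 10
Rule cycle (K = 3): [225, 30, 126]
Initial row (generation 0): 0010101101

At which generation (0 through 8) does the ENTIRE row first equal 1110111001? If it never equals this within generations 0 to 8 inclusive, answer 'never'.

Gen 0: 0010101101
Gen 1 (rule 225): 1001010110
Gen 2 (rule 30): 1111010101
Gen 3 (rule 126): 1001111111
Gen 4 (rule 225): 0000111111
Gen 5 (rule 30): 0001100000
Gen 6 (rule 126): 0011110000
Gen 7 (rule 225): 1001110111
Gen 8 (rule 30): 1111000100

Answer: never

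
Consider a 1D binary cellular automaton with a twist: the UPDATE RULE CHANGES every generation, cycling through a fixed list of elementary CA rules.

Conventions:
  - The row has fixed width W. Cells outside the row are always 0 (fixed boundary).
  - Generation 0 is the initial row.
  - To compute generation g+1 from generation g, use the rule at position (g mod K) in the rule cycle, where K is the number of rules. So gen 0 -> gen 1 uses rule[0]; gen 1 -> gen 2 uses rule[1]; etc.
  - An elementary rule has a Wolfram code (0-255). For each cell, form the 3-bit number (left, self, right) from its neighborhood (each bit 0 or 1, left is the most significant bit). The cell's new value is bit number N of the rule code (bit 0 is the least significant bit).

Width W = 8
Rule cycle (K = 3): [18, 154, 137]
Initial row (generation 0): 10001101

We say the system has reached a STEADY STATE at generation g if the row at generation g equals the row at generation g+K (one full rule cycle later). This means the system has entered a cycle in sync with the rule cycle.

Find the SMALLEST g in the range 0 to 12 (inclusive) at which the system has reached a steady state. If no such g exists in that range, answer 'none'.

Gen 0: 10001101
Gen 1 (rule 18): 01010000
Gen 2 (rule 154): 10001000
Gen 3 (rule 137): 00100011
Gen 4 (rule 18): 01010100
Gen 5 (rule 154): 10000010
Gen 6 (rule 137): 00111000
Gen 7 (rule 18): 01000100
Gen 8 (rule 154): 10101010
Gen 9 (rule 137): 00000000
Gen 10 (rule 18): 00000000
Gen 11 (rule 154): 00000000
Gen 12 (rule 137): 11111111
Gen 13 (rule 18): 00000000
Gen 14 (rule 154): 00000000
Gen 15 (rule 137): 11111111

Answer: 10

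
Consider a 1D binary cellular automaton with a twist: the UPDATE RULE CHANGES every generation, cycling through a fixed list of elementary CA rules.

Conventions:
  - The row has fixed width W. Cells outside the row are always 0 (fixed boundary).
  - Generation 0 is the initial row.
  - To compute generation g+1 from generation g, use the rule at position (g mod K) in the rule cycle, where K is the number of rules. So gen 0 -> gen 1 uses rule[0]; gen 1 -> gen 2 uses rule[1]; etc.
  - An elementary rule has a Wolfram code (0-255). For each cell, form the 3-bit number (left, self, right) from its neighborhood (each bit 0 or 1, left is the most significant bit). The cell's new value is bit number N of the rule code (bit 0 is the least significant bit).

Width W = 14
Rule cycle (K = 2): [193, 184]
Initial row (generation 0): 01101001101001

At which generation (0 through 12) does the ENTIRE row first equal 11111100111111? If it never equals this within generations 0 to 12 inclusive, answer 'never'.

Gen 0: 01101001101001
Gen 1 (rule 193): 00100000100000
Gen 2 (rule 184): 00010000010000
Gen 3 (rule 193): 11000111000111
Gen 4 (rule 184): 10100110100110
Gen 5 (rule 193): 00000010000010
Gen 6 (rule 184): 00000001000001
Gen 7 (rule 193): 11111100011100
Gen 8 (rule 184): 11111010011010
Gen 9 (rule 193): 01111000001000
Gen 10 (rule 184): 01110100000100
Gen 11 (rule 193): 00110001110001
Gen 12 (rule 184): 00101001101000

Answer: never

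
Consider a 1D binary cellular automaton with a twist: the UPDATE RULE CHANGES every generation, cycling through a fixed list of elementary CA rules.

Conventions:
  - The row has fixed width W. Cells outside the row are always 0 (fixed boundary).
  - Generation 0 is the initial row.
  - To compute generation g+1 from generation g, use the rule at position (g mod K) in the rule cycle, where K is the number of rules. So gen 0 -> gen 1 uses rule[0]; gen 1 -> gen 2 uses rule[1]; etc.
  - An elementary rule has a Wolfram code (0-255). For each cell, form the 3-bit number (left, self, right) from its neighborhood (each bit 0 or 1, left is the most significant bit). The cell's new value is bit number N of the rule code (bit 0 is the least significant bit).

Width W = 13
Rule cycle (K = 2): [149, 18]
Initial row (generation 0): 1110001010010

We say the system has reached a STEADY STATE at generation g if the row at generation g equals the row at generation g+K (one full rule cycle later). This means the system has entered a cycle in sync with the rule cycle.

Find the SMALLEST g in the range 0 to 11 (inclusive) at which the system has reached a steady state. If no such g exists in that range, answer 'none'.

Gen 0: 1110001010010
Gen 1 (rule 149): 0101101011011
Gen 2 (rule 18): 1000000000000
Gen 3 (rule 149): 1111111111111
Gen 4 (rule 18): 0000000000000
Gen 5 (rule 149): 1111111111111
Gen 6 (rule 18): 0000000000000
Gen 7 (rule 149): 1111111111111
Gen 8 (rule 18): 0000000000000
Gen 9 (rule 149): 1111111111111
Gen 10 (rule 18): 0000000000000
Gen 11 (rule 149): 1111111111111
Gen 12 (rule 18): 0000000000000
Gen 13 (rule 149): 1111111111111

Answer: 3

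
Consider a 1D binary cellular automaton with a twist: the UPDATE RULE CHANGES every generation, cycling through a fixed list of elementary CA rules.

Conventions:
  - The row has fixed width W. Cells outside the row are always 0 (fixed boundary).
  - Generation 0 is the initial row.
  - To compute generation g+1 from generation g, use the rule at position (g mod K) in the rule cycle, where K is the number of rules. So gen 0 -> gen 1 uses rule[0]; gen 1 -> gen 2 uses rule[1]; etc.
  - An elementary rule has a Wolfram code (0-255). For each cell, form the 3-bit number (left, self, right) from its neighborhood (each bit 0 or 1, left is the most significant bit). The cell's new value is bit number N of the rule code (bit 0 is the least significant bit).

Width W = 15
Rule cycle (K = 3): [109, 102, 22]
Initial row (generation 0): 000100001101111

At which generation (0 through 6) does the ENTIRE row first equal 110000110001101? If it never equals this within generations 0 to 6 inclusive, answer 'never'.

Answer: 5

Derivation:
Gen 0: 000100001101111
Gen 1 (rule 109): 110101101111001
Gen 2 (rule 102): 011110110001011
Gen 3 (rule 22): 100000001011000
Gen 4 (rule 109): 101111101111011
Gen 5 (rule 102): 110000110001101
Gen 6 (rule 22): 001001001010001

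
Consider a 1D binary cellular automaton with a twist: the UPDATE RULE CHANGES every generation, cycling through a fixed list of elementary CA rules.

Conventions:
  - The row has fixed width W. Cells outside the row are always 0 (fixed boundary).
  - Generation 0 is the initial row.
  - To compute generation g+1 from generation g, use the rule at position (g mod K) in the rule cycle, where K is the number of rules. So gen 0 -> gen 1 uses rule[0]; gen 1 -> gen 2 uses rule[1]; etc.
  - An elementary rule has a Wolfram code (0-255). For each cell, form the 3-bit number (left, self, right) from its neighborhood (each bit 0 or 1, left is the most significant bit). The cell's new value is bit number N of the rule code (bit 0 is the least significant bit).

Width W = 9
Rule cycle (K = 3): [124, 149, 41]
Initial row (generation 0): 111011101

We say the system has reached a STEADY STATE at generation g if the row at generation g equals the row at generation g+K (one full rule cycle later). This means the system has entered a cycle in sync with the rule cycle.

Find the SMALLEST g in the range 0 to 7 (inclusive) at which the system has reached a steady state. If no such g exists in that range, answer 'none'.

Gen 0: 111011101
Gen 1 (rule 124): 101110111
Gen 2 (rule 149): 100100010
Gen 3 (rule 41): 000001000
Gen 4 (rule 124): 000001100
Gen 5 (rule 149): 111100011
Gen 6 (rule 41): 100001010
Gen 7 (rule 124): 110001111
Gen 8 (rule 149): 001100110
Gen 9 (rule 41): 101000100
Gen 10 (rule 124): 111100110

Answer: none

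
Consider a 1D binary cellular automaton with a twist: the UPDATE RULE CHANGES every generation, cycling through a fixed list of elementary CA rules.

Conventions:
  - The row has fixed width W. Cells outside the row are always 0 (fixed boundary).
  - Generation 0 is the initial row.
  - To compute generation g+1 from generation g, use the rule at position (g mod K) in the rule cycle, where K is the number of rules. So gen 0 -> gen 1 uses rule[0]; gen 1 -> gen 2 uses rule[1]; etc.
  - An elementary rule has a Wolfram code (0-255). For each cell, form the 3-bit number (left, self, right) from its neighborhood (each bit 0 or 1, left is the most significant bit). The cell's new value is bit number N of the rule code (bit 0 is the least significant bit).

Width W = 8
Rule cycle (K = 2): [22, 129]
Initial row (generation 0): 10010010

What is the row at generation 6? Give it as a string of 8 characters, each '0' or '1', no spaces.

Answer: 00011000

Derivation:
Gen 0: 10010010
Gen 1 (rule 22): 11111111
Gen 2 (rule 129): 01111110
Gen 3 (rule 22): 10000001
Gen 4 (rule 129): 00111100
Gen 5 (rule 22): 01000010
Gen 6 (rule 129): 00011000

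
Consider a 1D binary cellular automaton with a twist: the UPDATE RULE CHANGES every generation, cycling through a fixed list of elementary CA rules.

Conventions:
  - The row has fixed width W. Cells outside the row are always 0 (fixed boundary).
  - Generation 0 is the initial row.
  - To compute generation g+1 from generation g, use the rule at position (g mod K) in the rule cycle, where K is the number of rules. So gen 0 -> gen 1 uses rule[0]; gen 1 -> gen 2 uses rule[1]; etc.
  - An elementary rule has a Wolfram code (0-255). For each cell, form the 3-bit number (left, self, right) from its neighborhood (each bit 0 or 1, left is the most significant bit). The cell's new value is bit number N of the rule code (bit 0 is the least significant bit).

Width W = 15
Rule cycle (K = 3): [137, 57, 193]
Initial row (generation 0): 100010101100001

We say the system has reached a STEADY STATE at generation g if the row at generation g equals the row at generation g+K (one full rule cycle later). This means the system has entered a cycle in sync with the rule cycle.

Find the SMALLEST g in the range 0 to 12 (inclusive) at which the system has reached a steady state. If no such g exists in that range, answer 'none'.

Gen 0: 100010101100001
Gen 1 (rule 137): 001000001001100
Gen 2 (rule 57): 100111100101011
Gen 3 (rule 193): 000011100000001
Gen 4 (rule 137): 111011001111100
Gen 5 (rule 57): 100110101000011
Gen 6 (rule 193): 000010000011001
Gen 7 (rule 137): 111000111010000
Gen 8 (rule 57): 100110100101111
Gen 9 (rule 193): 000010000000111
Gen 10 (rule 137): 111000111110110
Gen 11 (rule 57): 100110100001101
Gen 12 (rule 193): 000010001100100
Gen 13 (rule 137): 111000101000001
Gen 14 (rule 57): 100110010111100
Gen 15 (rule 193): 000010000011101

Answer: none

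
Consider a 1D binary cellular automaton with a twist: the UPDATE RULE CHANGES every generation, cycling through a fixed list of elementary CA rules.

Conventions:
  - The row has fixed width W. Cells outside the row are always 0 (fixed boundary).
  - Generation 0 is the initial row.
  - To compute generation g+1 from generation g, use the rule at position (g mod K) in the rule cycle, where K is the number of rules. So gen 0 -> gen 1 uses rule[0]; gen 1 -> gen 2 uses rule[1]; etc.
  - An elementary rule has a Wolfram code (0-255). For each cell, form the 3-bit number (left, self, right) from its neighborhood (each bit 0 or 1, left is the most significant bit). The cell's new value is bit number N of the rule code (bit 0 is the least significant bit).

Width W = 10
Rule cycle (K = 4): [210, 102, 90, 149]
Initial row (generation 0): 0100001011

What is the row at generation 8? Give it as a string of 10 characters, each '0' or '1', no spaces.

Gen 0: 0100001011
Gen 1 (rule 210): 1010010001
Gen 2 (rule 102): 1110110011
Gen 3 (rule 90): 1010111111
Gen 4 (rule 149): 1010011110
Gen 5 (rule 210): 0001101111
Gen 6 (rule 102): 0010110001
Gen 7 (rule 90): 0100111010
Gen 8 (rule 149): 0110010011

Answer: 0110010011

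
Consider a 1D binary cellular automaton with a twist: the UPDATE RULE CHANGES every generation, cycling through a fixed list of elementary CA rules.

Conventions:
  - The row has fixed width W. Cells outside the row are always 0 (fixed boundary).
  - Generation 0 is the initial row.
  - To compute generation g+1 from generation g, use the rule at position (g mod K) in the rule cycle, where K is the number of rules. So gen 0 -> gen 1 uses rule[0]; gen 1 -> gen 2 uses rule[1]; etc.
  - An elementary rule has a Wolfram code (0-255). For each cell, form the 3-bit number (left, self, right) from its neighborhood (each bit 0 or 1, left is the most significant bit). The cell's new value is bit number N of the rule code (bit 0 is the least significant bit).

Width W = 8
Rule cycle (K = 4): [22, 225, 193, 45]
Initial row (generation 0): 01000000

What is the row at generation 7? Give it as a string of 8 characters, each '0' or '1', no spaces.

Answer: 00001110

Derivation:
Gen 0: 01000000
Gen 1 (rule 22): 11100000
Gen 2 (rule 225): 01101111
Gen 3 (rule 193): 00100111
Gen 4 (rule 45): 10100100
Gen 5 (rule 22): 10111110
Gen 6 (rule 225): 01011110
Gen 7 (rule 193): 00001110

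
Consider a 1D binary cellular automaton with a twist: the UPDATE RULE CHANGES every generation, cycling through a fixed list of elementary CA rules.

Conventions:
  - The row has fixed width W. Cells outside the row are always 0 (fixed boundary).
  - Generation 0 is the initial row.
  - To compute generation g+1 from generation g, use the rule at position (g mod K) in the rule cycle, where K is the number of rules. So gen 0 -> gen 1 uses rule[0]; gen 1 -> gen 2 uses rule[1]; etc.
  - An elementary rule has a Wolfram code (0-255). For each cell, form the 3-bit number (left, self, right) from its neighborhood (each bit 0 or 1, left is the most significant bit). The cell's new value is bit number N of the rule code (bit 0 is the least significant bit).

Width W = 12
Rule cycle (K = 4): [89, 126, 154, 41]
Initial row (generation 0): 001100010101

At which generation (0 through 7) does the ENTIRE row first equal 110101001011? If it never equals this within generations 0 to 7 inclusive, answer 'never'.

Gen 0: 001100010101
Gen 1 (rule 89): 101111000000
Gen 2 (rule 126): 111001100000
Gen 3 (rule 154): 110111010000
Gen 4 (rule 41): 101100100111
Gen 5 (rule 89): 001110010101
Gen 6 (rule 126): 011011111111
Gen 7 (rule 154): 110011111110

Answer: never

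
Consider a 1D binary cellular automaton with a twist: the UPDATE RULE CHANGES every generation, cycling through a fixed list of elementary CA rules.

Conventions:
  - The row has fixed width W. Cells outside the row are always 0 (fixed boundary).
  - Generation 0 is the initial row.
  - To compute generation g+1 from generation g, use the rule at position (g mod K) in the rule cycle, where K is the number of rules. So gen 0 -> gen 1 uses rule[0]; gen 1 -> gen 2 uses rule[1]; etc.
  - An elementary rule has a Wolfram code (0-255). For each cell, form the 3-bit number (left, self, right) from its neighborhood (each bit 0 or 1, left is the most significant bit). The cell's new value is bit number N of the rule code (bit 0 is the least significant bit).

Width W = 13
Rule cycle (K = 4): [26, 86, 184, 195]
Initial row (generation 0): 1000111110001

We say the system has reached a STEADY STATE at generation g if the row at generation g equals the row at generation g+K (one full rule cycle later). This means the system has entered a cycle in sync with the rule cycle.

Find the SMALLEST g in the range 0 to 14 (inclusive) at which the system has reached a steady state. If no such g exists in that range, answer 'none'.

Answer: none

Derivation:
Gen 0: 1000111110001
Gen 1 (rule 26): 0101100001010
Gen 2 (rule 86): 1100110011011
Gen 3 (rule 184): 1010101010110
Gen 4 (rule 195): 0000000000010
Gen 5 (rule 26): 0000000000101
Gen 6 (rule 86): 0000000001101
Gen 7 (rule 184): 0000000001010
Gen 8 (rule 195): 1111111110000
Gen 9 (rule 26): 1000000001000
Gen 10 (rule 86): 1100000011100
Gen 11 (rule 184): 1010000011010
Gen 12 (rule 195): 0000111101000
Gen 13 (rule 26): 0001100000100
Gen 14 (rule 86): 0010110001110
Gen 15 (rule 184): 0001101001101
Gen 16 (rule 195): 1110100010100
Gen 17 (rule 26): 1000010100010
Gen 18 (rule 86): 1100110110111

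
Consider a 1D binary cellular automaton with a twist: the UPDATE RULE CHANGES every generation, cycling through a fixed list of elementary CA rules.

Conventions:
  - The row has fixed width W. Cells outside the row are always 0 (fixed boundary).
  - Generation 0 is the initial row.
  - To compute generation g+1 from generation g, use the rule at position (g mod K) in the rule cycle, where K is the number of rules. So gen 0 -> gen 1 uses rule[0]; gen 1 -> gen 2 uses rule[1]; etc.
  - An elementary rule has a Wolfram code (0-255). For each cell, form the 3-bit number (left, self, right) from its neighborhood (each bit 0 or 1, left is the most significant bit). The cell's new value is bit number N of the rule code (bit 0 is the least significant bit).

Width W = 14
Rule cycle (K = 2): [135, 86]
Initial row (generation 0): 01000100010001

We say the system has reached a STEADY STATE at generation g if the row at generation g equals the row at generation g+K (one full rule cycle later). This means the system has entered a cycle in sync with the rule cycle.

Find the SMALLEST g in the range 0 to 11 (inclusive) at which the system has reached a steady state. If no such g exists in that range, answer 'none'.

Gen 0: 01000100010001
Gen 1 (rule 135): 11011101110111
Gen 2 (rule 86): 01000100010001
Gen 3 (rule 135): 11011101110111
Gen 4 (rule 86): 01000100010001
Gen 5 (rule 135): 11011101110111
Gen 6 (rule 86): 01000100010001
Gen 7 (rule 135): 11011101110111
Gen 8 (rule 86): 01000100010001
Gen 9 (rule 135): 11011101110111
Gen 10 (rule 86): 01000100010001
Gen 11 (rule 135): 11011101110111
Gen 12 (rule 86): 01000100010001
Gen 13 (rule 135): 11011101110111

Answer: 0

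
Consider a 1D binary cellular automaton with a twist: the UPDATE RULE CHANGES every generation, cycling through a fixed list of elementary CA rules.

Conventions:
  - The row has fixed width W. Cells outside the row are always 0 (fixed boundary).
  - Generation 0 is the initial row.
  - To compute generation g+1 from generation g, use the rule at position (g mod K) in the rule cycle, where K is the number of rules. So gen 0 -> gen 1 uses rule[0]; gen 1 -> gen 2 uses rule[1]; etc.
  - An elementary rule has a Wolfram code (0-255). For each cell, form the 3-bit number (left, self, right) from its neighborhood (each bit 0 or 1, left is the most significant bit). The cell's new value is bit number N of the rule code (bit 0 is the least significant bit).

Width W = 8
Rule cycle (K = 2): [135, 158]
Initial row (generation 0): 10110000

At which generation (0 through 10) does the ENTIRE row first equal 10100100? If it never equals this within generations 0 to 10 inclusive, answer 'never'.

Gen 0: 10110000
Gen 1 (rule 135): 10000111
Gen 2 (rule 158): 11001110
Gen 3 (rule 135): 00010100
Gen 4 (rule 158): 00110110
Gen 5 (rule 135): 11000000
Gen 6 (rule 158): 10100000
Gen 7 (rule 135): 10101111
Gen 8 (rule 158): 10101110
Gen 9 (rule 135): 10100100
Gen 10 (rule 158): 10111110

Answer: 9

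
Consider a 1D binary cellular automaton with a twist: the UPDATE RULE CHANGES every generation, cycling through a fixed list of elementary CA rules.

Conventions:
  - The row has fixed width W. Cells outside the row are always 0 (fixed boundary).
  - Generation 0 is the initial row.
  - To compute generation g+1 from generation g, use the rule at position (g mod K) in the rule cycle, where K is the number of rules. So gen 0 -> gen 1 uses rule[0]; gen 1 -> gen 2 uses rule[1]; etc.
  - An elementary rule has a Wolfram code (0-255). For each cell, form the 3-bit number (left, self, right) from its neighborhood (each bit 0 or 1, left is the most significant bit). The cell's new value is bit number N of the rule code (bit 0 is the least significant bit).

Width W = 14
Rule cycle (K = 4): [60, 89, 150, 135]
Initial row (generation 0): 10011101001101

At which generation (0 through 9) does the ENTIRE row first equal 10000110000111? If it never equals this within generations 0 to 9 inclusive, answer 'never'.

Gen 0: 10011101001101
Gen 1 (rule 60): 11010011101011
Gen 2 (rule 89): 11001010100011
Gen 3 (rule 150): 00111010110100
Gen 4 (rule 135): 11010010000101
Gen 5 (rule 60): 10111011000111
Gen 6 (rule 89): 00101011110101
Gen 7 (rule 150): 01101001100101
Gen 8 (rule 135): 10001010001101
Gen 9 (rule 60): 11001111001011

Answer: never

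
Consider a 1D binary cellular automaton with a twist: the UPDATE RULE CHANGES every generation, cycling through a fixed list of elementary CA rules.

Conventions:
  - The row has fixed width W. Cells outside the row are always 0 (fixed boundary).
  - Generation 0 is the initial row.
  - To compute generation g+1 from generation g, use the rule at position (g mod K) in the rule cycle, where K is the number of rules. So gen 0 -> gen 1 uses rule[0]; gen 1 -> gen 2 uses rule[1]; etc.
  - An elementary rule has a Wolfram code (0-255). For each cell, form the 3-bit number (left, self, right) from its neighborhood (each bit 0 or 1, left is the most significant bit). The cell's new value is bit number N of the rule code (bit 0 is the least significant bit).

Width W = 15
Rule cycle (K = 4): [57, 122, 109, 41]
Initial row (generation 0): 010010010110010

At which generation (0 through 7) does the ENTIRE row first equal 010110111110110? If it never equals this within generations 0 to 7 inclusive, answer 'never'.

Gen 0: 010010010110010
Gen 1 (rule 57): 001001001101001
Gen 2 (rule 122): 010110111110110
Gen 3 (rule 109): 011111100011110
Gen 4 (rule 41): 010000001010000
Gen 5 (rule 57): 001111100101111
Gen 6 (rule 122): 011000111011001
Gen 7 (rule 109): 011010101111001

Answer: 2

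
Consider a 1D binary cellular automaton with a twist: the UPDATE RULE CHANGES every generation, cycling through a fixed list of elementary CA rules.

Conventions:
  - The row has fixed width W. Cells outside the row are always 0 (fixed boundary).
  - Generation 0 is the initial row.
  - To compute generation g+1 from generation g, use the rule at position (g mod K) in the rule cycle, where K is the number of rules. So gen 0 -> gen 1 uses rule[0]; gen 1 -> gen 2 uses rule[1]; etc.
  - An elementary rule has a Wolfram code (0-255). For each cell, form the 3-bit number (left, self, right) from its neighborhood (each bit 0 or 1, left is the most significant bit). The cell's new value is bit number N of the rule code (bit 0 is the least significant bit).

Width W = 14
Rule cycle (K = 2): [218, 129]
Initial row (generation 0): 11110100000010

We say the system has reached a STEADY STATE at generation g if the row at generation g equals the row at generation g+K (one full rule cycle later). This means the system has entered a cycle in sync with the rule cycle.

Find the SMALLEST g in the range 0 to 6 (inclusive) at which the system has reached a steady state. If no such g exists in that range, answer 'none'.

Gen 0: 11110100000010
Gen 1 (rule 218): 11110010000101
Gen 2 (rule 129): 01100000110000
Gen 3 (rule 218): 11110001111000
Gen 4 (rule 129): 01100100110011
Gen 5 (rule 218): 11111011111111
Gen 6 (rule 129): 01110001111110
Gen 7 (rule 218): 11111011111111
Gen 8 (rule 129): 01110001111110

Answer: 5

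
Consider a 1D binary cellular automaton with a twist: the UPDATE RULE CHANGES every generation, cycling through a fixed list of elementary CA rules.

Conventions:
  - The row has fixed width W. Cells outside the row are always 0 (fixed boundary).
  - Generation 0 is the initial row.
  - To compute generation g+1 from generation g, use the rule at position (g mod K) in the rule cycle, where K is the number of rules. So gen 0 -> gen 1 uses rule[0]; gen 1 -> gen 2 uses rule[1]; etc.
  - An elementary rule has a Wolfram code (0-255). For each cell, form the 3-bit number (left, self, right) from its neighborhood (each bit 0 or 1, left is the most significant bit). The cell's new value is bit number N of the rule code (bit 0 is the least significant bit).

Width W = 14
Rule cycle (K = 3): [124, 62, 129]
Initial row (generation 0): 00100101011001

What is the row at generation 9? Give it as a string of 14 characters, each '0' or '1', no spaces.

Gen 0: 00100101011001
Gen 1 (rule 124): 00110111111101
Gen 2 (rule 62): 01101100000011
Gen 3 (rule 129): 00000001111000
Gen 4 (rule 124): 00000001001100
Gen 5 (rule 62): 00000011111010
Gen 6 (rule 129): 11111001110000
Gen 7 (rule 124): 10001101011000
Gen 8 (rule 62): 11011011110100
Gen 9 (rule 129): 00000001100001

Answer: 00000001100001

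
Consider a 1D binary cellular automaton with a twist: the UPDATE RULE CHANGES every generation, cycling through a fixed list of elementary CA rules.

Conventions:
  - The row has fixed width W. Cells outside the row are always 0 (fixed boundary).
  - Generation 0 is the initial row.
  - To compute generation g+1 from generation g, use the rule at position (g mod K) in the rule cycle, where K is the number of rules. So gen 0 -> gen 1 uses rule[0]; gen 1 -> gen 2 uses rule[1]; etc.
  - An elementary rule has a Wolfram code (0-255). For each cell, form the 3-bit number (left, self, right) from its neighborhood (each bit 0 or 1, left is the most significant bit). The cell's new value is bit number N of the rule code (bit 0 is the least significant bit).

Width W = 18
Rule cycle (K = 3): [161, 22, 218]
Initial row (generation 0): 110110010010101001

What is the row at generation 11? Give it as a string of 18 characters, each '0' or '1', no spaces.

Answer: 100110001100000010

Derivation:
Gen 0: 110110010010101001
Gen 1 (rule 161): 001000000001010000
Gen 2 (rule 22): 011100000011011000
Gen 3 (rule 218): 111110000111011100
Gen 4 (rule 161): 011100110010101001
Gen 5 (rule 22): 100011001110101111
Gen 6 (rule 218): 010111111110001111
Gen 7 (rule 161): 001011111100100110
Gen 8 (rule 22): 011000000011111001
Gen 9 (rule 218): 111100000111111110
Gen 10 (rule 161): 011001110011111100
Gen 11 (rule 22): 100110001100000010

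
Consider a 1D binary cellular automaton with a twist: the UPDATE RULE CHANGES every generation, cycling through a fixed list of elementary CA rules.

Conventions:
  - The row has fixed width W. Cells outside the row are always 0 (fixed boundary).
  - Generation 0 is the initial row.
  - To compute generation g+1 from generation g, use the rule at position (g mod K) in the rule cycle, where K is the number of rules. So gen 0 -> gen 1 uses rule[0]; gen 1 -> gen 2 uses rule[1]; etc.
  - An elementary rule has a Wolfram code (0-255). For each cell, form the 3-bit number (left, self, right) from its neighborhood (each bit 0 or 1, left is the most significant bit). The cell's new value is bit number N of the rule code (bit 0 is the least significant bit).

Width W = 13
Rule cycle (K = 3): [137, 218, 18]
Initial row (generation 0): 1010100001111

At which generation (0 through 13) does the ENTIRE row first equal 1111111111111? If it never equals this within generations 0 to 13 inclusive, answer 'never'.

Answer: 7

Derivation:
Gen 0: 1010100001111
Gen 1 (rule 137): 0000001101110
Gen 2 (rule 218): 0000011101111
Gen 3 (rule 18): 0000100000000
Gen 4 (rule 137): 1110001111111
Gen 5 (rule 218): 1111011111111
Gen 6 (rule 18): 0000000000000
Gen 7 (rule 137): 1111111111111
Gen 8 (rule 218): 1111111111111
Gen 9 (rule 18): 0000000000000
Gen 10 (rule 137): 1111111111111
Gen 11 (rule 218): 1111111111111
Gen 12 (rule 18): 0000000000000
Gen 13 (rule 137): 1111111111111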